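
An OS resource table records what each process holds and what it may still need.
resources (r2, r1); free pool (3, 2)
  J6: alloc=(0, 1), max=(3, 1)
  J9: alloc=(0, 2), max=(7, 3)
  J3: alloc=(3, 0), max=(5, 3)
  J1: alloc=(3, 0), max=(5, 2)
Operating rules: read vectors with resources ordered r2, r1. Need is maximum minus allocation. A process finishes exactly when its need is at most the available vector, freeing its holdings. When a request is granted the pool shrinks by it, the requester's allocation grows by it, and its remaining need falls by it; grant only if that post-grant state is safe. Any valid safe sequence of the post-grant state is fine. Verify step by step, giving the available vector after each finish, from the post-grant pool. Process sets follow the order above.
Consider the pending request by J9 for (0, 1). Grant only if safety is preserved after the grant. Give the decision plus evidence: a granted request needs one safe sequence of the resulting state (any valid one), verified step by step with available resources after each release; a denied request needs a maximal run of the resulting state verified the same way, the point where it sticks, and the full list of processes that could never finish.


DENY — the pretend-granted state is unsafe.
Key observation: after J6, J1 the pool peaks at (6, 2), and each blocked process is short somewhere: J9 on r2; J3 on r1.
Pretend the grant happened; the run J6, J1 goes as far as possible. Step-by-step check:
  pool = (3, 1)
  J6 needs (3, 0) <= (3, 1) -> finishes; pool += (0, 1) = (3, 2)
  J1 needs (2, 2) <= (3, 2) -> finishes; pool += (3, 0) = (6, 2)
  blocked: J9 wants (7, 0), pool (6, 2) — not enough r2
  blocked: J3 wants (2, 3), pool (6, 2) — not enough r1
Had the request been granted, J9 and J3 could never finish.


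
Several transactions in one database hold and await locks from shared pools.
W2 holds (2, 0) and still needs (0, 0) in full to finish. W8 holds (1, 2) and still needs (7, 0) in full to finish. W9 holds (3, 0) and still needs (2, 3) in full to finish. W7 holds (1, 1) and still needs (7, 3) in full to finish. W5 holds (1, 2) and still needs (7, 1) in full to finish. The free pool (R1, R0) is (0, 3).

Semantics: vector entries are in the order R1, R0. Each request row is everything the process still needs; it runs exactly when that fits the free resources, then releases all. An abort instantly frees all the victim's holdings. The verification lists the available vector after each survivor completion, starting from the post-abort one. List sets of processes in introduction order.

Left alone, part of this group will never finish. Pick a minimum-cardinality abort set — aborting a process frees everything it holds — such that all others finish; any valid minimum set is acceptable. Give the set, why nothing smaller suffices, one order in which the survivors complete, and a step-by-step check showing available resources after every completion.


Abort W7 and W5.
Key observation: W8 could never have finished before the abort; with (2, 3) returned by W7 and W5, it fits at step 3.
No one abort is enough; case by case: W2 alone leaves W8 blocked (short on R1); W8 alone leaves W7 blocked (short on R1); W9 alone leaves W8 blocked (short on R1); W7 alone leaves W8 blocked (short on R1); W5 alone leaves W8 blocked (short on R1).
Survivors finish in the order: W2, W9, W8. Verifying each step (pool after the aborts first):
  pool = (2, 6)
  W2 needs (0, 0) <= (2, 6) -> finishes; pool += (2, 0) = (4, 6)
  W9 needs (2, 3) <= (4, 6) -> finishes; pool += (3, 0) = (7, 6)
  W8 needs (7, 0) <= (7, 6) -> finishes; pool += (1, 2) = (8, 8)


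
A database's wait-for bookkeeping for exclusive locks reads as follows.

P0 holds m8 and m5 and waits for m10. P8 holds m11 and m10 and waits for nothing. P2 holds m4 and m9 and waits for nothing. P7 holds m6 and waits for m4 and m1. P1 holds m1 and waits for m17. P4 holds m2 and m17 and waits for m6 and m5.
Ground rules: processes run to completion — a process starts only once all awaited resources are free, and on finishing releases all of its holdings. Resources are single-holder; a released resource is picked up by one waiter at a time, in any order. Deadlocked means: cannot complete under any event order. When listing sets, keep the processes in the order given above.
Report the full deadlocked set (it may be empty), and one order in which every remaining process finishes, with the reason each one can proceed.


The deadlocked set is P7, P1 and P4.
Key observation: P7 -> P1 -> P4 -> P7 is a circular wait — nothing in it can go first; no other process is dragged down with it.
One completion order for the rest: P8, P2, P0.
Step-by-step check:
  P8 waits on nothing -> runs at once and releases m11 and m10
  P2 waits on nothing -> runs at once and releases m4 and m9
  P0: everything it awaited (m10) is free; runs, freeing m8 and m5


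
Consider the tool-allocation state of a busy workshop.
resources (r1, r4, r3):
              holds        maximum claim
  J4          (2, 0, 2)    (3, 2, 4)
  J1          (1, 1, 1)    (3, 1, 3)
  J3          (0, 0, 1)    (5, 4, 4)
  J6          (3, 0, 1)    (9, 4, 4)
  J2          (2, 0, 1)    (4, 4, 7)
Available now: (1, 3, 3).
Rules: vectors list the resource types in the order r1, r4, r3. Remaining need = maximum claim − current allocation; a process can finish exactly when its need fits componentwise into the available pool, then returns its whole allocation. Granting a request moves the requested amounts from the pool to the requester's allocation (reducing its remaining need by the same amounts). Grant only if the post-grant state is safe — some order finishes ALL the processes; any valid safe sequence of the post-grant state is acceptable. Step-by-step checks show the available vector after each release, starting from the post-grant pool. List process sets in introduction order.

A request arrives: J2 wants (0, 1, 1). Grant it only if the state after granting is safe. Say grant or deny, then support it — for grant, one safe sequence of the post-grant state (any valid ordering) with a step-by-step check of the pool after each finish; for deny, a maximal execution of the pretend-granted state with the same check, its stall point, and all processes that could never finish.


GRANT: granting preserves safety; a valid post-grant sequence is J4, J1, J2, J6, J3.
Key observation: (1, 2, 2) free after granting still covers J4 first, and each release covers the next.
Step-by-step check of the post-grant state:
  pool = (1, 2, 2)
  J4: need (1, 2, 2) fits (1, 2, 2); releases (2, 0, 2), pool now (3, 2, 4)
  J1: need (2, 0, 2) fits (3, 2, 4); releases (1, 1, 1), pool now (4, 3, 5)
  J2: need (2, 3, 5) fits (4, 3, 5); releases (2, 1, 2), pool now (6, 4, 7)
  J6: need (6, 4, 3) fits (6, 4, 7); releases (3, 0, 1), pool now (9, 4, 8)
  J3: need (5, 4, 3) fits (9, 4, 8); releases (0, 0, 1), pool now (9, 4, 9)


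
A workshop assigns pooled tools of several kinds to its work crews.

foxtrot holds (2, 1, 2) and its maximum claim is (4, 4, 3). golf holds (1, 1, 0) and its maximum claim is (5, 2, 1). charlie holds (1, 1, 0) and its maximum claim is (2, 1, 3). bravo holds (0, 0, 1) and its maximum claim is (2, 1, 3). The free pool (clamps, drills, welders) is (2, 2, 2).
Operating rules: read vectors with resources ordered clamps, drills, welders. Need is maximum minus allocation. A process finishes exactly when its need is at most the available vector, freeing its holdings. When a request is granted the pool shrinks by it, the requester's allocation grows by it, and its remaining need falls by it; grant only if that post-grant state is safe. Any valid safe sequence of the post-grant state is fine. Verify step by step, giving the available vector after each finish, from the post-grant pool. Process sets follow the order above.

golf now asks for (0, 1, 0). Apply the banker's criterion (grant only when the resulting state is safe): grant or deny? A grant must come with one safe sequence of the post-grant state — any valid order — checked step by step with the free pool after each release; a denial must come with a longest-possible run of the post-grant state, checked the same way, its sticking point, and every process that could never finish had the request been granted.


DENY: after the grant no complete ordering would exist.
Key observation: after bravo, charlie the pool peaks at (3, 2, 3), and each blocked process is short somewhere: foxtrot on drills; golf on clamps.
After a pretend grant, a maximal execution: bravo, charlie — then nothing else fits. Verifying each step:
  pool = (2, 1, 2)
  bravo needs (2, 1, 2) <= (2, 1, 2) -> finishes; pool += (0, 0, 1) = (2, 1, 3)
  charlie needs (1, 0, 3) <= (2, 1, 3) -> finishes; pool += (1, 1, 0) = (3, 2, 3)
  foxtrot still needs (2, 3, 1) but only (3, 2, 3) is free — short on drills
  golf still needs (4, 0, 1) but only (3, 2, 3) is free — short on clamps
Had the request been granted, foxtrot and golf could never finish.


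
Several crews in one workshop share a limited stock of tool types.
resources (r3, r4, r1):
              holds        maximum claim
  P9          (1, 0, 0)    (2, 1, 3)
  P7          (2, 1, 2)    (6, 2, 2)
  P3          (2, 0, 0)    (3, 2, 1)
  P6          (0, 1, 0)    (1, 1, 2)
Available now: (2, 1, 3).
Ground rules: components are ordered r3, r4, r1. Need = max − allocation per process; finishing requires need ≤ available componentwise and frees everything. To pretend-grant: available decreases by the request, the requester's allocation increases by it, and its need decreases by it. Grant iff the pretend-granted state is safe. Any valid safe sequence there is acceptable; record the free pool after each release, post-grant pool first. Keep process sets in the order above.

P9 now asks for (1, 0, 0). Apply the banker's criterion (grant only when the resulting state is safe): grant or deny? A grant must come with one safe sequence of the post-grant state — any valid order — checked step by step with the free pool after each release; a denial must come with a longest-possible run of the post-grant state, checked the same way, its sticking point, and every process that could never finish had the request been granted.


GRANT. The post-grant state is safe; one safe sequence: P6, P3, P9, P7.
Key observation: the grant leaves (1, 1, 3) free — enough for P6, whose release restarts the cascade.
Step-by-step check of the post-grant state:
  pool = (1, 1, 3)
  P6: need (1, 0, 2) fits (1, 1, 3); releases (0, 1, 0), pool now (1, 2, 3)
  P3: need (1, 2, 1) fits (1, 2, 3); releases (2, 0, 0), pool now (3, 2, 3)
  P9: need (0, 1, 3) fits (3, 2, 3); releases (2, 0, 0), pool now (5, 2, 3)
  P7: need (4, 1, 0) fits (5, 2, 3); releases (2, 1, 2), pool now (7, 3, 5)


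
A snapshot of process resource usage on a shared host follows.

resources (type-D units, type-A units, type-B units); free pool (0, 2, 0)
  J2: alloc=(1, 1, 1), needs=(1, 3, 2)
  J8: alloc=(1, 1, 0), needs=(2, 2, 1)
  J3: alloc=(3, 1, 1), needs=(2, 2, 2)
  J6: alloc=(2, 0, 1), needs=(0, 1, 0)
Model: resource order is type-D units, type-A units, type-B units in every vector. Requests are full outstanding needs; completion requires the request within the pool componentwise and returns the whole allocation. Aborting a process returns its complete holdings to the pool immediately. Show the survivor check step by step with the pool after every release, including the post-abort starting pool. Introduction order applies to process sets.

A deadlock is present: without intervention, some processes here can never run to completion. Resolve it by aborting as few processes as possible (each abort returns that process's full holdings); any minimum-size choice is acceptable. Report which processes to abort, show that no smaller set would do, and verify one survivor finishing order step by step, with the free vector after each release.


Minimum abort set: J2.
Key observation: before aborting J2, J3 was permanently blocked — no order could ever run it; afterwards it completes at step 3.
Minimality: the empty abort set fails — the state is deadlocked as it stands.
One survivor order: J6, J8, J3. Check, step by step (post-abort pool first):
  pool = (1, 3, 1)
  J6 needs (0, 1, 0) <= (1, 3, 1) -> finishes; pool += (2, 0, 1) = (3, 3, 2)
  J8 needs (2, 2, 1) <= (3, 3, 2) -> finishes; pool += (1, 1, 0) = (4, 4, 2)
  J3 needs (2, 2, 2) <= (4, 4, 2) -> finishes; pool += (3, 1, 1) = (7, 5, 3)


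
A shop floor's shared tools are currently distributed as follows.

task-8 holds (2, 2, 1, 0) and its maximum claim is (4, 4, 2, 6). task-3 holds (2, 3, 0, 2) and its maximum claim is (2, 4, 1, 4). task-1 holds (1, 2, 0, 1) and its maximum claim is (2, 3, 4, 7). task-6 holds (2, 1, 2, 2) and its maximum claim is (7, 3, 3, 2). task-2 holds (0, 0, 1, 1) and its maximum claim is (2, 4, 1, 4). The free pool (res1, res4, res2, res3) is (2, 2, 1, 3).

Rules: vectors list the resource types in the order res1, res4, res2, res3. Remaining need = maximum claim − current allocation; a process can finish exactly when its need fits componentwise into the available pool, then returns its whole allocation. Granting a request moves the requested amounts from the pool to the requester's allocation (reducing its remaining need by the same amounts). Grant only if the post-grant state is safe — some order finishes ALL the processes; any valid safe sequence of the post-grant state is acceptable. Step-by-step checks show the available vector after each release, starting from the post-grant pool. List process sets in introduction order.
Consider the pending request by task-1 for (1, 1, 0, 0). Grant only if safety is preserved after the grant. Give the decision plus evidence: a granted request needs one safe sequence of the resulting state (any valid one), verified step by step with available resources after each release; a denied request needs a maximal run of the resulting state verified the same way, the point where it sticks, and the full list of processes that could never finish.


GRANT: granting preserves safety; a valid post-grant sequence is task-3, task-2, task-8, task-6, task-1.
Key observation: granting shrinks the pool to (1, 1, 1, 3), yet task-3 still fits and the chain goes through.
Check on the post-grant state, step by step:
  pool = (1, 1, 1, 3)
  task-3: need (0, 1, 1, 2) fits (1, 1, 1, 3); releases (2, 3, 0, 2), pool now (3, 4, 1, 5)
  task-2: need (2, 4, 0, 3) fits (3, 4, 1, 5); releases (0, 0, 1, 1), pool now (3, 4, 2, 6)
  task-8: need (2, 2, 1, 6) fits (3, 4, 2, 6); releases (2, 2, 1, 0), pool now (5, 6, 3, 6)
  task-6: need (5, 2, 1, 0) fits (5, 6, 3, 6); releases (2, 1, 2, 2), pool now (7, 7, 5, 8)
  task-1: need (0, 0, 4, 6) fits (7, 7, 5, 8); releases (2, 3, 0, 1), pool now (9, 10, 5, 9)


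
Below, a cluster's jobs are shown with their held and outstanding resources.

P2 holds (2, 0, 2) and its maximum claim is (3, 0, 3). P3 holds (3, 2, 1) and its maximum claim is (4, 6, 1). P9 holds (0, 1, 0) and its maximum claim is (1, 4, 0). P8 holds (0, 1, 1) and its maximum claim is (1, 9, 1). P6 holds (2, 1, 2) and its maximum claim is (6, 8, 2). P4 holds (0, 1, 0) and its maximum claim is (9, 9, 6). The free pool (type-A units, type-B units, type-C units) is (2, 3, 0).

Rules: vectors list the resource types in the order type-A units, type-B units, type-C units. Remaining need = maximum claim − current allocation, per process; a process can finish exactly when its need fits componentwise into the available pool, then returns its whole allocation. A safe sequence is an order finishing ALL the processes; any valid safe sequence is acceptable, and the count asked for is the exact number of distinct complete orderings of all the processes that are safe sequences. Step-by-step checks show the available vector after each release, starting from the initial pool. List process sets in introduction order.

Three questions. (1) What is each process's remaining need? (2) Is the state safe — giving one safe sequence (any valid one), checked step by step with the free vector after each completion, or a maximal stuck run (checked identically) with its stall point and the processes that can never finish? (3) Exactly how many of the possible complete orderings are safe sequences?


(1) Need matrix, components ordered type-A units, type-B units, type-C units:
  P2: (1, 0, 1)
  P3: (1, 4, 0)
  P9: (1, 3, 0)
  P8: (1, 8, 0)
  P6: (4, 7, 0)
  P4: (9, 8, 6)
(2) UNSAFE.
Key observation: the wall is type-B units: completing P9, P3, P2 brings the pool only to (7, 6, 3), and all the rest need more.
The run P9, P3, P2 cannot be extended any further. Verifying each step:
  pool = (2, 3, 0)
  run P9 (needs (1, 3, 0), free (2, 3, 0)); after release of (0, 1, 0) the pool is (2, 4, 0)
  run P3 (needs (1, 4, 0), free (2, 4, 0)); after release of (3, 2, 1) the pool is (5, 6, 1)
  run P2 (needs (1, 0, 1), free (5, 6, 1)); after release of (2, 0, 2) the pool is (7, 6, 3)
  P8 still needs (1, 8, 0) but only (7, 6, 3) is free — short on type-B units
  P6 still needs (4, 7, 0) but only (7, 6, 3) is free — short on type-B units
  P4 still needs (9, 8, 6) but only (7, 6, 3) is free — short on type-A units, type-B units and type-C units
Processes that can never finish: P8, P6 and P4.
(3) Exactly 0 of the possible complete orderings are safe sequences.


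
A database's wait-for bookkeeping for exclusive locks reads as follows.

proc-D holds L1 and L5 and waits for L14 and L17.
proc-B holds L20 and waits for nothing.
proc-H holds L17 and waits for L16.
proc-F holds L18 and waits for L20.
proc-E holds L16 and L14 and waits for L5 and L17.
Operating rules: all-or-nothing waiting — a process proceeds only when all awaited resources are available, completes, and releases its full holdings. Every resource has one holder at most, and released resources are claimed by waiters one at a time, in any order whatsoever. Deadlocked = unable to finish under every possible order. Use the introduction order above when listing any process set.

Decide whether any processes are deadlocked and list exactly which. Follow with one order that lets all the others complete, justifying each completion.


Deadlocked set: proc-D, proc-H and proc-E.
Key observation: the wait chain closes on itself along proc-D -> proc-H -> proc-E -> proc-D; no other process is dragged down with it.
A valid finishing order for the others: proc-B, proc-F.
Walking it through:
  proc-B waits on nothing -> runs at once and releases L20
  proc-F waits on L20 — all released -> runs and releases L18


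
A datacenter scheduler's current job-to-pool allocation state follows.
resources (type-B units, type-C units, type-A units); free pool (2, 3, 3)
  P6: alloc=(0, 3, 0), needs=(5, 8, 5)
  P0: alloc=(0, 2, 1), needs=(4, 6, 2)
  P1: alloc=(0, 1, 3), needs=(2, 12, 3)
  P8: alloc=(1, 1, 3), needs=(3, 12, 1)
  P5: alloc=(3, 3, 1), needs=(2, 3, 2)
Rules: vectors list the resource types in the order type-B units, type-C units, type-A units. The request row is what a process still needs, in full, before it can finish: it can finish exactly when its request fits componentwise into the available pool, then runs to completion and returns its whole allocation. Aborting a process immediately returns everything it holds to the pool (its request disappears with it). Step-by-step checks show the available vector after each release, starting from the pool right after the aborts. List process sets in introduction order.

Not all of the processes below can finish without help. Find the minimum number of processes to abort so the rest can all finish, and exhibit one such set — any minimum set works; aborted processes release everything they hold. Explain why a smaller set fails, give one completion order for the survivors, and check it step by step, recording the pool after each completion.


The answer: abort P8.
Key observation: aborting P8 returns (1, 1, 3), and P1 — hopeless before — runs at step 4 with the returned capacity in the pool.
Why nothing smaller works: aborting no one leaves the state deadlocked as given.
One survivor order: P5, P0, P6, P1. Check, step by step (post-abort pool first):
  pool = (3, 4, 6)
  run P5 (needs (2, 3, 2), free (3, 4, 6)); after release of (3, 3, 1) the pool is (6, 7, 7)
  run P0 (needs (4, 6, 2), free (6, 7, 7)); after release of (0, 2, 1) the pool is (6, 9, 8)
  run P6 (needs (5, 8, 5), free (6, 9, 8)); after release of (0, 3, 0) the pool is (6, 12, 8)
  run P1 (needs (2, 12, 3), free (6, 12, 8)); after release of (0, 1, 3) the pool is (6, 13, 11)


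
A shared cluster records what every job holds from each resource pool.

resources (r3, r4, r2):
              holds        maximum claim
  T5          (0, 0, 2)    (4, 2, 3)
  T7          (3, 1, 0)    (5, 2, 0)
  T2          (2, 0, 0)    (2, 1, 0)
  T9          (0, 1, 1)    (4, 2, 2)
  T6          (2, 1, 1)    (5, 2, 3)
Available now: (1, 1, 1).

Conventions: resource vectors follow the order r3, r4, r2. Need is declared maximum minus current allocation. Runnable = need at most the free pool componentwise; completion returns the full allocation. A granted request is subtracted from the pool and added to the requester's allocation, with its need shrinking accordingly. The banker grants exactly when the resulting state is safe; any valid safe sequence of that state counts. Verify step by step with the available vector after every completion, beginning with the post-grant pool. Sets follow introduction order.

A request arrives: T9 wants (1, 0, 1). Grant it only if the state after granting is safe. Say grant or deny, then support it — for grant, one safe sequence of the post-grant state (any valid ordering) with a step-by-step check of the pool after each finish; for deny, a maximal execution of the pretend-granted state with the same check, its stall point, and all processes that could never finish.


GRANT. The post-grant state is safe; one safe sequence: T2, T7, T9, T6, T5.
Key observation: even at the reduced pool (0, 1, 0), T2 fits immediately, so safety survives the grant.
Check on the post-grant state, step by step:
  pool = (0, 1, 0)
  T2: need (0, 1, 0) fits (0, 1, 0); releases (2, 0, 0), pool now (2, 1, 0)
  T7: need (2, 1, 0) fits (2, 1, 0); releases (3, 1, 0), pool now (5, 2, 0)
  T9: need (3, 1, 0) fits (5, 2, 0); releases (1, 1, 2), pool now (6, 3, 2)
  T6: need (3, 1, 2) fits (6, 3, 2); releases (2, 1, 1), pool now (8, 4, 3)
  T5: need (4, 2, 1) fits (8, 4, 3); releases (0, 0, 2), pool now (8, 4, 5)


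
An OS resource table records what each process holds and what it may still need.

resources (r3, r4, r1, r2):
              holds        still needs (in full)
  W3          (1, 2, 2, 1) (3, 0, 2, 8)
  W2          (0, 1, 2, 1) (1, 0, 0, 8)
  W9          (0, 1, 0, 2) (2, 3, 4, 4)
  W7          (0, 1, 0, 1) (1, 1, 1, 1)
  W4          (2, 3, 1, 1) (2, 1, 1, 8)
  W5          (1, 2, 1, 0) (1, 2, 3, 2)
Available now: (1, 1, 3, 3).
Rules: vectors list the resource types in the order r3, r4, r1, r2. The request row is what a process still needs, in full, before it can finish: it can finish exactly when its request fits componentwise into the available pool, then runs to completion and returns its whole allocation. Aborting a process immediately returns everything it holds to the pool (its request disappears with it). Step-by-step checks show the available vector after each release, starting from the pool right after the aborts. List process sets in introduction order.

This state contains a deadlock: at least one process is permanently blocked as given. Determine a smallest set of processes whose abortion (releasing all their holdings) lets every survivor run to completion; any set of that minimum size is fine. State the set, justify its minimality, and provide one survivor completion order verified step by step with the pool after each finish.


Minimum abort set: W3 and W2.
Key observation: the returned (1, 3, 4, 2) from W3 and W2 is what brings W4 — unrunnable before, under any order — into play at step 4.
Why nothing smaller works — every single abort fails: W3 alone leaves W2 blocked (short on r2); W2 alone leaves W3 blocked (short on r3 and r2); W9 alone leaves W3 blocked (short on r3 and r2); W7 alone leaves W3 blocked (short on r3 and r2); W4 alone leaves W3 blocked (short on r2); W5 alone leaves W3 blocked (short on r3 and r2).
Survivors finish in the order: W5, W9, W7, W4. Step-by-step check (pool after the aborts first):
  pool = (2, 4, 7, 5)
  run W5 (needs (1, 2, 3, 2), free (2, 4, 7, 5)); after release of (1, 2, 1, 0) the pool is (3, 6, 8, 5)
  run W9 (needs (2, 3, 4, 4), free (3, 6, 8, 5)); after release of (0, 1, 0, 2) the pool is (3, 7, 8, 7)
  run W7 (needs (1, 1, 1, 1), free (3, 7, 8, 7)); after release of (0, 1, 0, 1) the pool is (3, 8, 8, 8)
  run W4 (needs (2, 1, 1, 8), free (3, 8, 8, 8)); after release of (2, 3, 1, 1) the pool is (5, 11, 9, 9)


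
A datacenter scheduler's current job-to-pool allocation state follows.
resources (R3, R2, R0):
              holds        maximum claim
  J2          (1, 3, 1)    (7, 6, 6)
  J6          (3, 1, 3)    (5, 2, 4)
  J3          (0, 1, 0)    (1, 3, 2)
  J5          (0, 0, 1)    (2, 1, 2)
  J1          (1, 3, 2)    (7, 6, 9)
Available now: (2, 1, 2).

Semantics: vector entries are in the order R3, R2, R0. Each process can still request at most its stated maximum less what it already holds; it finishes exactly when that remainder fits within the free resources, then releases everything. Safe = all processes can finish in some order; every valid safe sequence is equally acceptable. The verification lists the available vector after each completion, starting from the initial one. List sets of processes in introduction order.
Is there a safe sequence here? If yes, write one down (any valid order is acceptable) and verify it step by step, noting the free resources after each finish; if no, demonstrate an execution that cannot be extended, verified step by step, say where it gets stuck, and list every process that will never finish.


The state is UNSAFE.
Key observation: no order helps: past J5, J6, J3, the free pool tops out at (5, 3, 6), below what each blocked process needs in R3.
The run J5, J6, J3 cannot be extended any further. Verifying each step:
  pool = (2, 1, 2)
  J5: need (2, 1, 1) fits (2, 1, 2); releases (0, 0, 1), pool now (2, 1, 3)
  J6: need (2, 1, 1) fits (2, 1, 3); releases (3, 1, 3), pool now (5, 2, 6)
  J3: need (1, 2, 2) fits (5, 2, 6); releases (0, 1, 0), pool now (5, 3, 6)
  J2 cannot run: need (6, 3, 5) vs free (5, 3, 6) (insufficient R3)
  J1 cannot run: need (6, 3, 7) vs free (5, 3, 6) (insufficient R3 and R0)
Processes that can never finish: J2 and J1.


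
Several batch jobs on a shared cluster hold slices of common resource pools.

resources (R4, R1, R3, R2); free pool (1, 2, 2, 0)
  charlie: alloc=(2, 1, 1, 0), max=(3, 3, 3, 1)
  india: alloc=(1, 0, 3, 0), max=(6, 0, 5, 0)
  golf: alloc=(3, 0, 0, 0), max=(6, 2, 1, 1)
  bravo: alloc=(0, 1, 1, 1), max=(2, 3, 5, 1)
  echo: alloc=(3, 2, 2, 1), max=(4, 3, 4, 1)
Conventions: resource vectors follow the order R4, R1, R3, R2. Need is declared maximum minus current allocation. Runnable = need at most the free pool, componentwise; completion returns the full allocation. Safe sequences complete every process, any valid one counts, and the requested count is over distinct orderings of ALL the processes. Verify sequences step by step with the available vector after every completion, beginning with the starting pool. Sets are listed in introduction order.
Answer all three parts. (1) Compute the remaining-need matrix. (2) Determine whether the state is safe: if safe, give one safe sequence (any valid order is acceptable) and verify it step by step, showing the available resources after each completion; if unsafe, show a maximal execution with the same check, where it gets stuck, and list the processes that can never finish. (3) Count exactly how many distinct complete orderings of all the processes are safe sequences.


(1) Remaining need (order R4, R1, R3, R2):
  charlie: (1, 2, 2, 1)
  india: (5, 0, 2, 0)
  golf: (3, 2, 1, 1)
  bravo: (2, 2, 4, 0)
  echo: (1, 1, 2, 0)
(2) The state is SAFE; one workable sequence: echo, charlie, india, golf, bravo.
Key observation: at echo the run first touches a limit — (1, 1, 2, 0) against (1, 2, 2, 0), exact on a resource it actually requests.
Verifying each step:
  pool = (1, 2, 2, 0)
  echo: need (1, 1, 2, 0) fits (1, 2, 2, 0); releases (3, 2, 2, 1), pool now (4, 4, 4, 1)
  charlie: need (1, 2, 2, 1) fits (4, 4, 4, 1); releases (2, 1, 1, 0), pool now (6, 5, 5, 1)
  india: need (5, 0, 2, 0) fits (6, 5, 5, 1); releases (1, 0, 3, 0), pool now (7, 5, 8, 1)
  golf: need (3, 2, 1, 1) fits (7, 5, 8, 1); releases (3, 0, 0, 0), pool now (10, 5, 8, 1)
  bravo: need (2, 2, 4, 0) fits (10, 5, 8, 1); releases (0, 1, 1, 1), pool now (10, 6, 9, 2)
(3) The exact count: 16 of the possible complete orderings are safe sequences.


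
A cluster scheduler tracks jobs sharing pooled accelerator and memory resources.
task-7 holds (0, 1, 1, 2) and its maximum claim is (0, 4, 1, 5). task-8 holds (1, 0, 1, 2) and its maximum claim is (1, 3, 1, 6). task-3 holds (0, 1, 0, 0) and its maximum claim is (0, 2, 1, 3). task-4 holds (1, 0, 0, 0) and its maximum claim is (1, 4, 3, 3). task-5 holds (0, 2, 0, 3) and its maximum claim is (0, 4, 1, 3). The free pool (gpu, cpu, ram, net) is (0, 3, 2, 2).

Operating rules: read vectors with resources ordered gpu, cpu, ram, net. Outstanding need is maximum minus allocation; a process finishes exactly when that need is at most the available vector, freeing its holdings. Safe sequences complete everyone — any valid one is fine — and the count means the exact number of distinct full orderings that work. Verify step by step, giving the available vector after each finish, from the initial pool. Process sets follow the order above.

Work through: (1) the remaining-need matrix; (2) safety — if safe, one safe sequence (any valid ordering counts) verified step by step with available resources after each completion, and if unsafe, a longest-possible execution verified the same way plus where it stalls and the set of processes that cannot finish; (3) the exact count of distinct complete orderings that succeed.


(1) Outstanding need per process (order gpu, cpu, ram, net):
  task-7: (0, 3, 0, 3)
  task-8: (0, 3, 0, 4)
  task-3: (0, 1, 1, 3)
  task-4: (0, 4, 3, 3)
  task-5: (0, 2, 1, 0)
(2) SAFE. One safe sequence: task-5, task-8, task-3, task-7, task-4.
Key observation: nothing binds to the last unit here — the tightest requested-resource margin is 1, first seen at task-5 ((0, 2, 1, 0) against (0, 3, 2, 2)).
Check, step by step:
  pool = (0, 3, 2, 2)
  task-5: need (0, 2, 1, 0) fits (0, 3, 2, 2); releases (0, 2, 0, 3), pool now (0, 5, 2, 5)
  task-8: need (0, 3, 0, 4) fits (0, 5, 2, 5); releases (1, 0, 1, 2), pool now (1, 5, 3, 7)
  task-3: need (0, 1, 1, 3) fits (1, 5, 3, 7); releases (0, 1, 0, 0), pool now (1, 6, 3, 7)
  task-7: need (0, 3, 0, 3) fits (1, 6, 3, 7); releases (0, 1, 1, 2), pool now (1, 7, 4, 9)
  task-4: need (0, 4, 3, 3) fits (1, 7, 4, 9); releases (1, 0, 0, 0), pool now (2, 7, 4, 9)
(3) Precisely 16 of the possible complete orderings are safe sequences.


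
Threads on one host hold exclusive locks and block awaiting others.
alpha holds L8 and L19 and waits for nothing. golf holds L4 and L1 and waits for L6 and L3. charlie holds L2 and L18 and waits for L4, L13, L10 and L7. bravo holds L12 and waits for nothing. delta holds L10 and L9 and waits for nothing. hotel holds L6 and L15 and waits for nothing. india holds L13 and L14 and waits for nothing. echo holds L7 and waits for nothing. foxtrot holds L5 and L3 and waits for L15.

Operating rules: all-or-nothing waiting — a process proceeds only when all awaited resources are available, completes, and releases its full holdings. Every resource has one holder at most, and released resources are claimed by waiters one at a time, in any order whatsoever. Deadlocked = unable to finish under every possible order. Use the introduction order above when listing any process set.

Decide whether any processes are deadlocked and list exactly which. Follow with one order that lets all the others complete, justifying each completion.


No process is deadlocked.
Key observation: the waits form no ring: some process can always run, and its releases unblock the others one by one.
A valid finishing order for the others: hotel, india, alpha, echo, bravo, delta, foxtrot, golf, charlie.
Verifying each step:
  run hotel (it waits on nothing); releases L6 and L15
  run india (it waits on nothing); releases L13 and L14
  run alpha (it waits on nothing); releases L8 and L19
  run echo (it waits on nothing); releases L7
  run bravo (it waits on nothing); releases L12
  run delta (it waits on nothing); releases L10 and L9
  run foxtrot (all its waits — L15 — are resolved); releases L5 and L3
  run golf (all its waits — L6 and L3 — are resolved); releases L4 and L1
  run charlie (all its waits — L4, L13, L10 and L7 — are resolved); releases L2 and L18


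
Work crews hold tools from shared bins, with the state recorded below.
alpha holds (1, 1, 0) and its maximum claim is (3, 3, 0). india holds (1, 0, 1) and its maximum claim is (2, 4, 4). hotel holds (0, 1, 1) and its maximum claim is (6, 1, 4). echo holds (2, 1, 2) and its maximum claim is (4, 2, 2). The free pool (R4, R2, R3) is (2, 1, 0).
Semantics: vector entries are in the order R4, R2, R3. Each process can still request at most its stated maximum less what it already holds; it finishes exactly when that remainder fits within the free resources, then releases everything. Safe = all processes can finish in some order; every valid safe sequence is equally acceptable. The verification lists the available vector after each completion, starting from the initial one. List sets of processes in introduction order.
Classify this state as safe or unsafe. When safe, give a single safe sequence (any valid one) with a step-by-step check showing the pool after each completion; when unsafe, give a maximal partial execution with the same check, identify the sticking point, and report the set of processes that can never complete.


UNSAFE.
Key observation: once echo, alpha finish, the pool peaks at (5, 3, 2) — and every remaining process still needs more R3 than that.
A maximal execution: echo, alpha — then nothing else fits. Check, step by step:
  pool = (2, 1, 0)
  echo needs (2, 1, 0) <= (2, 1, 0) -> finishes; pool += (2, 1, 2) = (4, 2, 2)
  alpha needs (2, 2, 0) <= (4, 2, 2) -> finishes; pool += (1, 1, 0) = (5, 3, 2)
  blocked: india wants (1, 4, 3), pool (5, 3, 2) — not enough R2 and R3
  blocked: hotel wants (6, 0, 3), pool (5, 3, 2) — not enough R4 and R3
Permanently blocked: india and hotel.


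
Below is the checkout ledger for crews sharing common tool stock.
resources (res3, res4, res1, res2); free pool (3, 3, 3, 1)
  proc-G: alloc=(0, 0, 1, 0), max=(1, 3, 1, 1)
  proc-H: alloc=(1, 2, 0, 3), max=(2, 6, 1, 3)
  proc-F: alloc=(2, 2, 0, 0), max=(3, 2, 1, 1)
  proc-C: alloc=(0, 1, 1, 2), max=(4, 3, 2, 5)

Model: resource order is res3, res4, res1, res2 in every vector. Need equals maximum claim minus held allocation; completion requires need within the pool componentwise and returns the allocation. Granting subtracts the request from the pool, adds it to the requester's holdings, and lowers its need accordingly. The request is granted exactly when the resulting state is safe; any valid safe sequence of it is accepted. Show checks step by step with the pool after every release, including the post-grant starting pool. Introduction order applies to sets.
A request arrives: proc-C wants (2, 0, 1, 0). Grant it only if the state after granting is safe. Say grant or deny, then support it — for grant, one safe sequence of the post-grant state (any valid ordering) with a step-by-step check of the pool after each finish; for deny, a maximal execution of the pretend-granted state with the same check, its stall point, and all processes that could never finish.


GRANT. The post-grant state is safe; one safe sequence: proc-F, proc-G, proc-H, proc-C.
Key observation: the grant leaves (1, 3, 2, 1) free — enough for proc-F, whose release restarts the cascade.
Verifying the post-grant state step by step:
  pool = (1, 3, 2, 1)
  run proc-F (needs (1, 0, 1, 1), free (1, 3, 2, 1)); after release of (2, 2, 0, 0) the pool is (3, 5, 2, 1)
  run proc-G (needs (1, 3, 0, 1), free (3, 5, 2, 1)); after release of (0, 0, 1, 0) the pool is (3, 5, 3, 1)
  run proc-H (needs (1, 4, 1, 0), free (3, 5, 3, 1)); after release of (1, 2, 0, 3) the pool is (4, 7, 3, 4)
  run proc-C (needs (2, 2, 0, 3), free (4, 7, 3, 4)); after release of (2, 1, 2, 2) the pool is (6, 8, 5, 6)


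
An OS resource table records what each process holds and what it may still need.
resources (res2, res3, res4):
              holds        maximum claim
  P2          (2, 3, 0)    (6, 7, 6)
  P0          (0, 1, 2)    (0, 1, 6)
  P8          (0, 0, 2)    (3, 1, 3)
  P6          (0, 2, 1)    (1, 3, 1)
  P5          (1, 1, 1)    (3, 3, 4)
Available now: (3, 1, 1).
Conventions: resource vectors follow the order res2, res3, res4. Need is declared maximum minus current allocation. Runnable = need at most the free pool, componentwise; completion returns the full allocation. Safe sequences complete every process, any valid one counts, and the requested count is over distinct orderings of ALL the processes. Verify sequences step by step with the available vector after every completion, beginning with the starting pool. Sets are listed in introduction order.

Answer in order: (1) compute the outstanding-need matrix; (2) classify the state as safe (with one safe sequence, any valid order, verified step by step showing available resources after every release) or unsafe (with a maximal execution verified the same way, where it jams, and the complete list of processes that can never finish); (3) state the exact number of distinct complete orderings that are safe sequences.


(1) Need matrix, components ordered res2, res3, res4:
  P2: (4, 4, 6)
  P0: (0, 0, 4)
  P8: (3, 1, 1)
  P6: (1, 1, 0)
  P5: (2, 2, 3)
(2) SAFE. One safe sequence: P6, P8, P0, P5, P2.
Key observation: reading the order forward, P6 is the first process whose need (1, 1, 0) meets the free pool (3, 1, 1) exactly on a resource it requests.
Walking it through:
  pool = (3, 1, 1)
  run P6 (needs (1, 1, 0), free (3, 1, 1)); after release of (0, 2, 1) the pool is (3, 3, 2)
  run P8 (needs (3, 1, 1), free (3, 3, 2)); after release of (0, 0, 2) the pool is (3, 3, 4)
  run P0 (needs (0, 0, 4), free (3, 3, 4)); after release of (0, 1, 2) the pool is (3, 4, 6)
  run P5 (needs (2, 2, 3), free (3, 4, 6)); after release of (1, 1, 1) the pool is (4, 5, 7)
  run P2 (needs (4, 4, 6), free (4, 5, 7)); after release of (2, 3, 0) the pool is (6, 8, 7)
(3) Precisely 4 of the possible complete orderings are safe sequences.


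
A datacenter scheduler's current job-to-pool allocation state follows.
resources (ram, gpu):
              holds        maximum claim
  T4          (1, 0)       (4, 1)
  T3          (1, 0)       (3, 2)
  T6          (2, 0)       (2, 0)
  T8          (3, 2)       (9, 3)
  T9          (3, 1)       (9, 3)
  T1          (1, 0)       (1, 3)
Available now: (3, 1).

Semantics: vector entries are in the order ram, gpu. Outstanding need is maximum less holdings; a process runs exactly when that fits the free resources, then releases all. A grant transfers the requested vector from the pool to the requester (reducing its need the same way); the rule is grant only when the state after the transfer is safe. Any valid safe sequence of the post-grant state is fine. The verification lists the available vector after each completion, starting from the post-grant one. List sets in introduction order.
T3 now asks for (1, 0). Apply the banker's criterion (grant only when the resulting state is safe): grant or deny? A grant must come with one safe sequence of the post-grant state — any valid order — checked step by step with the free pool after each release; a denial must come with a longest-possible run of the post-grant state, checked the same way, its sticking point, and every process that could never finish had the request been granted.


DENY — the pretend-granted state is unsafe.
Key observation: after T6, T4 the pool peaks at (5, 1), and each blocked process is short somewhere: T3 on gpu; T8 on ram; T9 on ram, gpu; T1 on gpu.
After a pretend grant, a maximal execution: T6, T4 — then nothing else fits. Walking it through:
  pool = (2, 1)
  run T6 (needs (0, 0), free (2, 1)); after release of (2, 0) the pool is (4, 1)
  run T4 (needs (3, 1), free (4, 1)); after release of (1, 0) the pool is (5, 1)
  blocked: T3 wants (1, 2), pool (5, 1) — not enough gpu
  blocked: T8 wants (6, 1), pool (5, 1) — not enough ram
  blocked: T9 wants (6, 2), pool (5, 1) — not enough ram and gpu
  blocked: T1 wants (0, 3), pool (5, 1) — not enough gpu
Post-grant, the permanently blocked set is T3, T8, T9 and T1.
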